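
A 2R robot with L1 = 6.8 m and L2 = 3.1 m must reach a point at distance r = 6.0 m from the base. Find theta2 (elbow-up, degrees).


cos(theta2) = (r^2 - L1^2 - L2^2) / (2*L1*L2)
cos(theta2) = (36.0 - 46.24 - 9.61) / 42.16
cos(theta2) = -0.470825
theta2 = 118.0879 degrees


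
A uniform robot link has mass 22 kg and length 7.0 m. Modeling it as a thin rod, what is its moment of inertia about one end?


I = (1/3) * m * L^2
= (1/3) * 22 * 7.0^2
= 0.333333 * 22 * 49.0
= 359.3333 kg*m^2


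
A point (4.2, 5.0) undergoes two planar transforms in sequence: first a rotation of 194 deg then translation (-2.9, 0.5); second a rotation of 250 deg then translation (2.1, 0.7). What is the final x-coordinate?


After transform 1:
x1 = cos(194)*4.2 - sin(194)*5.0 + -2.9 = -5.7656
y1 = sin(194)*4.2 + cos(194)*5.0 + 0.5 = -5.3676
After transform 2:
x2 = cos(250)*-5.7656 - sin(250)*-5.3676 + 2.1
= -0.9719


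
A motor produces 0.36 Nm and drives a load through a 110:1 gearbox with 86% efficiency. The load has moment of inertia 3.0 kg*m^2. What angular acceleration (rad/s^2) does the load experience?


tau_out = tau_motor * N * eta
= 0.36 * 110 * 0.86 = 34.056 Nm
alpha = tau_out / I = 34.056 / 3.0
= 11.352 rad/s^2


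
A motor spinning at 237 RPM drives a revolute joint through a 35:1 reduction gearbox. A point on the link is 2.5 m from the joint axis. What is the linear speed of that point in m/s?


omega_motor = 237 * 2*pi/60 = 24.8186 rad/s
omega_joint = omega_motor / 35 = 0.7091 rad/s
v = omega_joint * r = 0.7091 * 2.5
= 1.7728 m/s


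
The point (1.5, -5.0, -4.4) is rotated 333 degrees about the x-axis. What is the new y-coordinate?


Rotation about x-axis: y' = y*cos(theta) - z*sin(theta)
= -5.0 * 0.891 - -4.4 * -0.454
= -6.4526


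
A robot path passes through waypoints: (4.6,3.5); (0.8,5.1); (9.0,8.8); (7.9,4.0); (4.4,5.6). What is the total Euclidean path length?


Segment lengths:
  seg1 = sqrt((-3.8)^2 + (1.6)^2) = 4.1231
  seg2 = sqrt((8.2)^2 + (3.7)^2) = 8.9961
  seg3 = sqrt((-1.1)^2 + (-4.8)^2) = 4.9244
  seg4 = sqrt((-3.5)^2 + (1.6)^2) = 3.8484
Total = 21.892


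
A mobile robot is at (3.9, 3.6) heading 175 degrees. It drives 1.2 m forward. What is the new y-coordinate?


y_new = y0 + d*sin(theta)
= 3.6 + 1.2*sin(175)
= 3.6 + 0.1046
= 3.7046


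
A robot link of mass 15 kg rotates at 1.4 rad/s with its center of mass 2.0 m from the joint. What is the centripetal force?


F = m * omega^2 * r
= 15 * 1.4^2 * 2.0
= 15 * 1.96 * 2.0
= 58.8 N


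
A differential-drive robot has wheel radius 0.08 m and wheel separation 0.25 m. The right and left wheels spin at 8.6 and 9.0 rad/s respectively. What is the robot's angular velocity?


vR = r*wR = 0.08*8.6 = 0.688 m/s
vL = r*wL = 0.08*9.0 = 0.72 m/s
v = (vR+vL)/2 = 0.704 m/s
omega = (vR-vL)/L = -0.128 rad/s
angular velocity = -0.128 rad/s


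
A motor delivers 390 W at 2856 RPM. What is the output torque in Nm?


omega = 2856 * 2*pi/60 = 299.0796 rad/s
tau = P / omega = 390 / 299.0796
= 1.304 Nm


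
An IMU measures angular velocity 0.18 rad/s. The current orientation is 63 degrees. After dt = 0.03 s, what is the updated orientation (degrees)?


delta_theta = w * dt = 0.18 * 0.03 = 0.0054 rad
= 0.3094 deg
theta_new = 63 + 0.3094 = 63.3094 deg


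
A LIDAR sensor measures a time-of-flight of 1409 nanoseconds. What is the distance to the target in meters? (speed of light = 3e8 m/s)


tof = 1409 ns = 1.409e-06 s
dist = c * tof / 2
= 3e8 * 1.409e-06 / 2
= 211.35 m


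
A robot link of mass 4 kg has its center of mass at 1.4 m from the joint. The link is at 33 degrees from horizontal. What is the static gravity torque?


tau = m*g*L*cos(angle)
= 4 * 9.81 * 1.4 * cos(33 deg)
= 4 * 9.81 * 1.4 * 0.8387
= 46.0732 Nm


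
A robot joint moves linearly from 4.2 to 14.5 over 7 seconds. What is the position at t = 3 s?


s = t/T = 3/7 = 0.4286
p(t) = p0 + (pf-p0)*s
= 4.2 + (14.5 - 4.2) * 0.4286
= 8.6143


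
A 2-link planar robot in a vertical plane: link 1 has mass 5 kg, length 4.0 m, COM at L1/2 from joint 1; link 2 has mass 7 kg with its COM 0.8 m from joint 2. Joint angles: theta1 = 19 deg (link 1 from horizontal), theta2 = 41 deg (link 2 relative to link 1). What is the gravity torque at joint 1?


Horizontal distance from joint 1 to link-1 COM:
  x_c1 = (L1/2)*cos(t1) = 2.0 * 0.9455 = 1.891 m
Horizontal distance from joint 1 to link-2 COM:
  x_c2 = L1*cos(t1) + Lc2*cos(t1+t2)
       = 4.0*0.9455 + 0.8*0.5 = 4.1821 m
tau1 = m1*g*x_c1 + m2*g*x_c2
     = 5*9.81*1.891 + 7*9.81*4.1821
     = 92.7554 + 287.183
     = 379.9384 Nm


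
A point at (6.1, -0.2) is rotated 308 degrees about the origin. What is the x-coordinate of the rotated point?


x' = x*cos(theta) - y*sin(theta)
cos(308 deg) = 0.6157, sin(308 deg) = -0.788
x' = 6.1 * 0.6157 - -0.2 * -0.788
= 3.7555 - 0.1576
= 3.5979


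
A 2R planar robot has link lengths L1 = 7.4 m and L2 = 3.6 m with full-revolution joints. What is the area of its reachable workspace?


r_max = L1 + L2 = 11.0 m
r_min = |L1 - L2| = 3.8 m
Area = pi*(r_max^2 - r_min^2)
= pi*(121.0 - 14.44)
= pi * 106.56
= 334.7681 m^2


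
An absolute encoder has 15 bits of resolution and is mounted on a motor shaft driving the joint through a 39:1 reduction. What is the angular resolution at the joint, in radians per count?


counts = 2^15 = 32768
effective counts at joint = 32768 * 39 = 1277952
resolution = 2*pi / 1277952
= 4.9166e-06 rad/count


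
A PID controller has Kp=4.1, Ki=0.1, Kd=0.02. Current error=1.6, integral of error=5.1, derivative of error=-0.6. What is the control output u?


u = Kp*e + Ki*int(e) + Kd*de/dt
= 4.1*1.6 + 0.1*5.1 + 0.02*(-0.6)
= 6.56 + 0.51 + -0.012
= 7.058


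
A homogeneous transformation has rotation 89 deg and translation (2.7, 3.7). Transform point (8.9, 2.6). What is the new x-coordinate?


x' = cos(theta)*px - sin(theta)*py + tx
= 0.0175*8.9 - 0.9998*2.6 + 2.7
= 0.2557


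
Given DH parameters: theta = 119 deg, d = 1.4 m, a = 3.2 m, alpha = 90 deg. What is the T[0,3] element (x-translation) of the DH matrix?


T[0,3] = a * cos(theta)
= 3.2 * cos(119 deg)
= 3.2 * -0.4848
= -1.5514


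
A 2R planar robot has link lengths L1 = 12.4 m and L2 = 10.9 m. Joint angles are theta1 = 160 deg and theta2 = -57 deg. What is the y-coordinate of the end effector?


Convert angles to radians: theta1 = 2.7925, theta2 = -0.9948
y = L1*sin(theta1) + L2*sin(theta1+theta2)
y = 4.241 + 10.6206
y = 14.8617


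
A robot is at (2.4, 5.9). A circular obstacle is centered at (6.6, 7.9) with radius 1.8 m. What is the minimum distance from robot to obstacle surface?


center_dist = sqrt((2.4-6.6)^2 + (5.9-7.9)^2)
= sqrt(17.64 + 4.0)
= 4.6519
min_dist = center_dist - radius = 4.6519 - 1.8 = 2.8519 m


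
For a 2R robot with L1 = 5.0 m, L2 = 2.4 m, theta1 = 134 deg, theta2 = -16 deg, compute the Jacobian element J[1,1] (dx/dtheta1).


J[1,1] = -L1*sin(t1) - L2*sin(t1+t2)
= -5.0*sin(134) - 2.4*sin(118)
= -5.7158


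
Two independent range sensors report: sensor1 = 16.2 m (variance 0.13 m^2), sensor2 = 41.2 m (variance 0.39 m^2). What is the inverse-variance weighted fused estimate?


w1 = (1/var1) / (1/var1 + 1/var2)
   = 7.6923 / (7.6923 + 2.5641) = 0.75
w2 = 1 - w1 = 0.25
fused = w1*s1 + w2*s2 = 12.15 + 10.3
= 22.45 m


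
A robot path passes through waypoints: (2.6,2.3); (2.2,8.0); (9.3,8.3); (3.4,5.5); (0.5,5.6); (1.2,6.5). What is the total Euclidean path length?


Segment lengths:
  seg1 = sqrt((-0.4)^2 + (5.7)^2) = 5.714
  seg2 = sqrt((7.1)^2 + (0.3)^2) = 7.1063
  seg3 = sqrt((-5.9)^2 + (-2.8)^2) = 6.5307
  seg4 = sqrt((-2.9)^2 + (0.1)^2) = 2.9017
  seg5 = sqrt((0.7)^2 + (0.9)^2) = 1.1402
Total = 23.3929


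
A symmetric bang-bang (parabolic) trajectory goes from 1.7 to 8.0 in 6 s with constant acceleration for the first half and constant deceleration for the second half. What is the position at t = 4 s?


Symmetric rest-to-rest: each phase covers (pf-p0)/2 in time T/2. 0.5*a*(T/2)^2 = (pf-p0)/2 => a = 4*(pf-p0)/T^2
a = 4*(8.0-1.7)/6^2 = 0.7
t = 4 is in the deceleration phase (t > T/2).
p = pf - 0.5*a*(T-t)^2 = 8.0 - 0.5*0.7*2^2
= 6.6


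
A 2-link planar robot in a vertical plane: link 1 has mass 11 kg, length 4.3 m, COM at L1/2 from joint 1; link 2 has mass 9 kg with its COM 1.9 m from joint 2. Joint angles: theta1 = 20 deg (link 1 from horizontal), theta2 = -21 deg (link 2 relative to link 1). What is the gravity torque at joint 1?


Horizontal distance from joint 1 to link-1 COM:
  x_c1 = (L1/2)*cos(t1) = 2.15 * 0.9397 = 2.0203 m
Horizontal distance from joint 1 to link-2 COM:
  x_c2 = L1*cos(t1) + Lc2*cos(t1+t2)
       = 4.3*0.9397 + 1.9*0.9998 = 5.9404 m
tau1 = m1*g*x_c1 + m2*g*x_c2
     = 11*9.81*2.0203 + 9*9.81*5.9404
     = 218.0148 + 524.4769
     = 742.4917 Nm


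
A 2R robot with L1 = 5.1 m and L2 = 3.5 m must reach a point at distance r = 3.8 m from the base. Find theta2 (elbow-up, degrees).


cos(theta2) = (r^2 - L1^2 - L2^2) / (2*L1*L2)
cos(theta2) = (14.44 - 26.01 - 12.25) / 35.7
cos(theta2) = -0.667227
theta2 = 131.8534 degrees


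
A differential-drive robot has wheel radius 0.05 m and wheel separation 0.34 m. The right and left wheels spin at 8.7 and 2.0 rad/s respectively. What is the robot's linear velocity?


vR = r*wR = 0.05*8.7 = 0.435 m/s
vL = r*wL = 0.05*2.0 = 0.1 m/s
v = (vR+vL)/2 = 0.2675 m/s
omega = (vR-vL)/L = 0.9853 rad/s
linear velocity = 0.2675 m/s


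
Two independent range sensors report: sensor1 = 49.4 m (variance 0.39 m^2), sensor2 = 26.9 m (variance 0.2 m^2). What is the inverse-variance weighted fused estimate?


w1 = (1/var1) / (1/var1 + 1/var2)
   = 2.5641 / (2.5641 + 5.0) = 0.339
w2 = 1 - w1 = 0.661
fused = w1*s1 + w2*s2 = 16.7458 + 17.7814
= 34.5271 m


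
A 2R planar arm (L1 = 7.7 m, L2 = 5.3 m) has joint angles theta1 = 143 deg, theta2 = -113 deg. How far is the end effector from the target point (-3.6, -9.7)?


End effector via forward kinematics:
x = L1*cos(t1) + L2*cos(t1+t2) = -1.5596
y = L1*sin(t1) + L2*sin(t1+t2) = 7.284
Distance to target:
d = sqrt((-3.6 - -1.5596)^2 + (-9.7 - 7.284)^2)
= sqrt(4.1634 + 288.4554)
= 17.1061 m


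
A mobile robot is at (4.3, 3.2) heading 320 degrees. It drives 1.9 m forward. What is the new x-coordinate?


x_new = x0 + d*cos(theta)
= 4.3 + 1.9*cos(320)
= 4.3 + 1.4555
= 5.7555


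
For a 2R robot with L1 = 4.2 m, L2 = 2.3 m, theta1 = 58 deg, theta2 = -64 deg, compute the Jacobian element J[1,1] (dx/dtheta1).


J[1,1] = -L1*sin(t1) - L2*sin(t1+t2)
= -4.2*sin(58) - 2.3*sin(-6)
= -3.3214


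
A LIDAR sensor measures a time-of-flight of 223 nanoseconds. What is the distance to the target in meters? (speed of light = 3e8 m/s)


tof = 223 ns = 2.23e-07 s
dist = c * tof / 2
= 3e8 * 2.23e-07 / 2
= 33.45 m


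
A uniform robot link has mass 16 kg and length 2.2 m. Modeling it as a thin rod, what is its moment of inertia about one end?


I = (1/3) * m * L^2
= (1/3) * 16 * 2.2^2
= 0.333333 * 16 * 4.84
= 25.8133 kg*m^2


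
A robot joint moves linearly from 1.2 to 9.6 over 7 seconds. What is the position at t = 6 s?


s = t/T = 6/7 = 0.8571
p(t) = p0 + (pf-p0)*s
= 1.2 + (9.6 - 1.2) * 0.8571
= 8.4


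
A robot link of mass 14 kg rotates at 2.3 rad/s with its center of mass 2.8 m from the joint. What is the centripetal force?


F = m * omega^2 * r
= 14 * 2.3^2 * 2.8
= 14 * 5.29 * 2.8
= 207.368 N


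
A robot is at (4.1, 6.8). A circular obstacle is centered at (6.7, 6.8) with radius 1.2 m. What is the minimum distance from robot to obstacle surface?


center_dist = sqrt((4.1-6.7)^2 + (6.8-6.8)^2)
= sqrt(6.76 + 0.0)
= 2.6
min_dist = center_dist - radius = 2.6 - 1.2 = 1.4 m


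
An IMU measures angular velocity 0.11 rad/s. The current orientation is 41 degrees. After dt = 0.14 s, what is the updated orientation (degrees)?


delta_theta = w * dt = 0.11 * 0.14 = 0.0154 rad
= 0.8824 deg
theta_new = 41 + 0.8824 = 41.8824 deg


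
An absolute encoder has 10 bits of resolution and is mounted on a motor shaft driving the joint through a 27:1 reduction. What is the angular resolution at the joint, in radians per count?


counts = 2^10 = 1024
effective counts at joint = 1024 * 27 = 27648
resolution = 2*pi / 27648
= 2.2726e-04 rad/count


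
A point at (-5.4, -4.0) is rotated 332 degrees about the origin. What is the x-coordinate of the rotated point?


x' = x*cos(theta) - y*sin(theta)
cos(332 deg) = 0.8829, sin(332 deg) = -0.4695
x' = -5.4 * 0.8829 - -4.0 * -0.4695
= -4.7679 - 1.8779
= -6.6458


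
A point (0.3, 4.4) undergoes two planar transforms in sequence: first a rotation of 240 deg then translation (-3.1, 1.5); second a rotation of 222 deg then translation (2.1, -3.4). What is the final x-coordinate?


After transform 1:
x1 = cos(240)*0.3 - sin(240)*4.4 + -3.1 = 0.5605
y1 = sin(240)*0.3 + cos(240)*4.4 + 1.5 = -0.9598
After transform 2:
x2 = cos(222)*0.5605 - sin(222)*-0.9598 + 2.1
= 1.0412


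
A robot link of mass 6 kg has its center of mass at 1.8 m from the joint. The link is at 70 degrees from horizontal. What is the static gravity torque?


tau = m*g*L*cos(angle)
= 6 * 9.81 * 1.8 * cos(70 deg)
= 6 * 9.81 * 1.8 * 0.342
= 36.2364 Nm


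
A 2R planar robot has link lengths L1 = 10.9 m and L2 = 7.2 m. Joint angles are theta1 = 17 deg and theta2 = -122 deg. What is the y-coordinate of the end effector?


Convert angles to radians: theta1 = 0.2967, theta2 = -2.1293
y = L1*sin(theta1) + L2*sin(theta1+theta2)
y = 3.1869 + -6.9547
y = -3.7678


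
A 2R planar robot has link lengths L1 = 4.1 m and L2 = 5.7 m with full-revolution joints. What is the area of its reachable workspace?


r_max = L1 + L2 = 9.8 m
r_min = |L1 - L2| = 1.6 m
Area = pi*(r_max^2 - r_min^2)
= pi*(96.04 - 2.56)
= pi * 93.48
= 293.6761 m^2


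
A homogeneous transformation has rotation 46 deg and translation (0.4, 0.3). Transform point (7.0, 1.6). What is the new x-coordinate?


x' = cos(theta)*px - sin(theta)*py + tx
= 0.6947*7.0 - 0.7193*1.6 + 0.4
= 4.1117


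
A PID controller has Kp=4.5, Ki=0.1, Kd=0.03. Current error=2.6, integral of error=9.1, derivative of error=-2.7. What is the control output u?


u = Kp*e + Ki*int(e) + Kd*de/dt
= 4.5*2.6 + 0.1*9.1 + 0.03*(-2.7)
= 11.7 + 0.91 + -0.081
= 12.529


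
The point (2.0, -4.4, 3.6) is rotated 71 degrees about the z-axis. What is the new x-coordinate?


Rotation about z-axis: x' = x*cos(theta) - y*sin(theta)
= 2.0 * 0.3256 - -4.4 * 0.9455
= 4.8114


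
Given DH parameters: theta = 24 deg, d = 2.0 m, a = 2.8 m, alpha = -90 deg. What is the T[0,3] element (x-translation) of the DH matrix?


T[0,3] = a * cos(theta)
= 2.8 * cos(24 deg)
= 2.8 * 0.9135
= 2.5579


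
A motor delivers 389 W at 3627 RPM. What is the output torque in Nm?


omega = 3627 * 2*pi/60 = 379.8186 rad/s
tau = P / omega = 389 / 379.8186
= 1.0242 Nm


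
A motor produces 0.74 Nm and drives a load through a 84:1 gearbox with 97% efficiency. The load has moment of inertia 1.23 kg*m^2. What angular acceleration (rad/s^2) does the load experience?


tau_out = tau_motor * N * eta
= 0.74 * 84 * 0.97 = 60.2952 Nm
alpha = tau_out / I = 60.2952 / 1.23
= 49.0205 rad/s^2


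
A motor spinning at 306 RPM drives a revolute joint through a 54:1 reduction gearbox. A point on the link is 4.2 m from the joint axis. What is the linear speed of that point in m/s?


omega_motor = 306 * 2*pi/60 = 32.0442 rad/s
omega_joint = omega_motor / 54 = 0.5934 rad/s
v = omega_joint * r = 0.5934 * 4.2
= 2.4923 m/s


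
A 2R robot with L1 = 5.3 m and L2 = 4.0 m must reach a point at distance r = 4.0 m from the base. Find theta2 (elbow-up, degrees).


cos(theta2) = (r^2 - L1^2 - L2^2) / (2*L1*L2)
cos(theta2) = (16.0 - 28.09 - 16.0) / 42.4
cos(theta2) = -0.6625
theta2 = 131.4908 degrees


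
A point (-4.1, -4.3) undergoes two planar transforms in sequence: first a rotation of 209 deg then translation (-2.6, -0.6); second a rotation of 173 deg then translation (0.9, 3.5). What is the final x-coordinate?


After transform 1:
x1 = cos(209)*-4.1 - sin(209)*-4.3 + -2.6 = -1.0987
y1 = sin(209)*-4.1 + cos(209)*-4.3 + -0.6 = 5.1486
After transform 2:
x2 = cos(173)*-1.0987 - sin(173)*5.1486 + 0.9
= 1.3631


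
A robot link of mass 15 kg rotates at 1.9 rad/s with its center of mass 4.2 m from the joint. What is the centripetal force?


F = m * omega^2 * r
= 15 * 1.9^2 * 4.2
= 15 * 3.61 * 4.2
= 227.43 N


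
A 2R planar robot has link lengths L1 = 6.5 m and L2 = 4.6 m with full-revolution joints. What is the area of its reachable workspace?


r_max = L1 + L2 = 11.1 m
r_min = |L1 - L2| = 1.9 m
Area = pi*(r_max^2 - r_min^2)
= pi*(123.21 - 3.61)
= pi * 119.6
= 375.7345 m^2


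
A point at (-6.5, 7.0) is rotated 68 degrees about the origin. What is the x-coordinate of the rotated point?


x' = x*cos(theta) - y*sin(theta)
cos(68 deg) = 0.3746, sin(68 deg) = 0.9272
x' = -6.5 * 0.3746 - 7.0 * 0.9272
= -2.4349 - 6.4903
= -8.9252


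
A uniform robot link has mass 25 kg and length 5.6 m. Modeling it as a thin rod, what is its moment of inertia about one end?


I = (1/3) * m * L^2
= (1/3) * 25 * 5.6^2
= 0.333333 * 25 * 31.36
= 261.3333 kg*m^2


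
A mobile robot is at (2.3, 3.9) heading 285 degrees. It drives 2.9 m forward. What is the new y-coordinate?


y_new = y0 + d*sin(theta)
= 3.9 + 2.9*sin(285)
= 3.9 + -2.8012
= 1.0988


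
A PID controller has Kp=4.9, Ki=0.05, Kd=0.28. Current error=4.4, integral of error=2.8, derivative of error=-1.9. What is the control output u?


u = Kp*e + Ki*int(e) + Kd*de/dt
= 4.9*4.4 + 0.05*2.8 + 0.28*(-1.9)
= 21.56 + 0.14 + -0.532
= 21.168


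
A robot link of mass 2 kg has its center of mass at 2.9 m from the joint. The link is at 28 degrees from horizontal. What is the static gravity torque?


tau = m*g*L*cos(angle)
= 2 * 9.81 * 2.9 * cos(28 deg)
= 2 * 9.81 * 2.9 * 0.8829
= 50.238 Nm


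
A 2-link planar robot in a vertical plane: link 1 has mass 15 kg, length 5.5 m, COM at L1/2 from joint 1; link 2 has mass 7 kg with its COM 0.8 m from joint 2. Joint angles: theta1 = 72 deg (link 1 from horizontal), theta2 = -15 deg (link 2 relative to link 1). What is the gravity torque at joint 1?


Horizontal distance from joint 1 to link-1 COM:
  x_c1 = (L1/2)*cos(t1) = 2.75 * 0.309 = 0.8498 m
Horizontal distance from joint 1 to link-2 COM:
  x_c2 = L1*cos(t1) + Lc2*cos(t1+t2)
       = 5.5*0.309 + 0.8*0.5446 = 2.1353 m
tau1 = m1*g*x_c1 + m2*g*x_c2
     = 15*9.81*0.8498 + 7*9.81*2.1353
     = 125.0476 + 146.6314
     = 271.679 Nm


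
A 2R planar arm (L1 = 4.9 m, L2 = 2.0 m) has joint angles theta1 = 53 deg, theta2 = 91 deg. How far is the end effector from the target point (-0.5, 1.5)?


End effector via forward kinematics:
x = L1*cos(t1) + L2*cos(t1+t2) = 1.3309
y = L1*sin(t1) + L2*sin(t1+t2) = 5.0889
Distance to target:
d = sqrt((-0.5 - 1.3309)^2 + (1.5 - 5.0889)^2)
= sqrt(3.352 + 12.8801)
= 4.0289 m


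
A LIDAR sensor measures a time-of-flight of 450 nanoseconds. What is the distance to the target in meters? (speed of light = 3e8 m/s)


tof = 450 ns = 4.5e-07 s
dist = c * tof / 2
= 3e8 * 4.5e-07 / 2
= 67.5 m


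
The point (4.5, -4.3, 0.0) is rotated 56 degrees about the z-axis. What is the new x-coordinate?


Rotation about z-axis: x' = x*cos(theta) - y*sin(theta)
= 4.5 * 0.5592 - -4.3 * 0.829
= 6.0812


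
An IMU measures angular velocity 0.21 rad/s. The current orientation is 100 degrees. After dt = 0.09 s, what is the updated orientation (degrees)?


delta_theta = w * dt = 0.21 * 0.09 = 0.0189 rad
= 1.0829 deg
theta_new = 100 + 1.0829 = 101.0829 deg


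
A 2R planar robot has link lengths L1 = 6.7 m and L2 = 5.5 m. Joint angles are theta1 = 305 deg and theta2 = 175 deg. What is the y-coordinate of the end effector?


Convert angles to radians: theta1 = 5.3233, theta2 = 3.0543
y = L1*sin(theta1) + L2*sin(theta1+theta2)
y = -5.4883 + 4.7631
y = -0.7252


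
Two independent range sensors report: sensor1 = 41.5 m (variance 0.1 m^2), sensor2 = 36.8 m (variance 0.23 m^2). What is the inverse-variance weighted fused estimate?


w1 = (1/var1) / (1/var1 + 1/var2)
   = 10.0 / (10.0 + 4.3478) = 0.697
w2 = 1 - w1 = 0.303
fused = w1*s1 + w2*s2 = 28.9242 + 11.1515
= 40.0758 m


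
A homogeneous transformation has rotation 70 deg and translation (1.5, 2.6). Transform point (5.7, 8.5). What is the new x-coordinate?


x' = cos(theta)*px - sin(theta)*py + tx
= 0.342*5.7 - 0.9397*8.5 + 1.5
= -4.5379


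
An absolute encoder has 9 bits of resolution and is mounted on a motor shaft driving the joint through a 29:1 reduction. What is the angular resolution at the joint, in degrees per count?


counts = 2^9 = 512
effective counts at joint = 512 * 29 = 14848
resolution = 360 / 14848
= 0.0242 deg/count


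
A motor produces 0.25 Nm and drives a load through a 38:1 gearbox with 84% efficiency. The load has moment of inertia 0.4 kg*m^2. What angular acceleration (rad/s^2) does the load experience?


tau_out = tau_motor * N * eta
= 0.25 * 38 * 0.84 = 7.98 Nm
alpha = tau_out / I = 7.98 / 0.4
= 19.95 rad/s^2


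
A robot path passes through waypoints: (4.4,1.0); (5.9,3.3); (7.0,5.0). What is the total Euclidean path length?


Segment lengths:
  seg1 = sqrt((1.5)^2 + (2.3)^2) = 2.7459
  seg2 = sqrt((1.1)^2 + (1.7)^2) = 2.0248
Total = 4.7708


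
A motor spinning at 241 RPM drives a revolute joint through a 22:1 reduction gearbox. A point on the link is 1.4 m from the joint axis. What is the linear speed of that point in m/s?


omega_motor = 241 * 2*pi/60 = 25.2375 rad/s
omega_joint = omega_motor / 22 = 1.1472 rad/s
v = omega_joint * r = 1.1472 * 1.4
= 1.606 m/s


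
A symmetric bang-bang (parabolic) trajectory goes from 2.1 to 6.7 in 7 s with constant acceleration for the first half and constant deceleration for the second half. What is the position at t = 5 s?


Symmetric rest-to-rest: each phase covers (pf-p0)/2 in time T/2. 0.5*a*(T/2)^2 = (pf-p0)/2 => a = 4*(pf-p0)/T^2
a = 4*(6.7-2.1)/7^2 = 0.3755
t = 5 is in the deceleration phase (t > T/2).
p = pf - 0.5*a*(T-t)^2 = 6.7 - 0.5*0.3755*2^2
= 5.949


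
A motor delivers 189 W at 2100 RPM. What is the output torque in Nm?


omega = 2100 * 2*pi/60 = 219.9115 rad/s
tau = P / omega = 189 / 219.9115
= 0.8594 Nm


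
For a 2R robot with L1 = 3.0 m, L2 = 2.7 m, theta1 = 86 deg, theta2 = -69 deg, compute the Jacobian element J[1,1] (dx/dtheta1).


J[1,1] = -L1*sin(t1) - L2*sin(t1+t2)
= -3.0*sin(86) - 2.7*sin(17)
= -3.7821


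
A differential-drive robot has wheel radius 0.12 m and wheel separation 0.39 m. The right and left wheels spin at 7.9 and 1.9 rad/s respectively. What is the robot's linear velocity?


vR = r*wR = 0.12*7.9 = 0.948 m/s
vL = r*wL = 0.12*1.9 = 0.228 m/s
v = (vR+vL)/2 = 0.588 m/s
omega = (vR-vL)/L = 1.8462 rad/s
linear velocity = 0.588 m/s


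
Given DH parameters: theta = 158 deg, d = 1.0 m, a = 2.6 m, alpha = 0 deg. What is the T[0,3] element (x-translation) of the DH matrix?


T[0,3] = a * cos(theta)
= 2.6 * cos(158 deg)
= 2.6 * -0.9272
= -2.4107


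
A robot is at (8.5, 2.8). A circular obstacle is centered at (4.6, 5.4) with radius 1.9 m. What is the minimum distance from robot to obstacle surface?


center_dist = sqrt((8.5-4.6)^2 + (2.8-5.4)^2)
= sqrt(15.21 + 6.76)
= 4.6872
min_dist = center_dist - radius = 4.6872 - 1.9 = 2.7872 m


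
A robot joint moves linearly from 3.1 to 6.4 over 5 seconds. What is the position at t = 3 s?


s = t/T = 3/5 = 0.6
p(t) = p0 + (pf-p0)*s
= 3.1 + (6.4 - 3.1) * 0.6
= 5.08


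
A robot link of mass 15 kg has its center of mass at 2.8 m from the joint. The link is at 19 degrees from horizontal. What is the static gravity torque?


tau = m*g*L*cos(angle)
= 15 * 9.81 * 2.8 * cos(19 deg)
= 15 * 9.81 * 2.8 * 0.9455
= 389.5726 Nm


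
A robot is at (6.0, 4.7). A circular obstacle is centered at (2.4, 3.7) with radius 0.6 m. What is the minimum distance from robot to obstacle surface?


center_dist = sqrt((6.0-2.4)^2 + (4.7-3.7)^2)
= sqrt(12.96 + 1.0)
= 3.7363
min_dist = center_dist - radius = 3.7363 - 0.6 = 3.1363 m


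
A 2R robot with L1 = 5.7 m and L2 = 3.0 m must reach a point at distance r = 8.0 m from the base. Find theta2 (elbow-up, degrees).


cos(theta2) = (r^2 - L1^2 - L2^2) / (2*L1*L2)
cos(theta2) = (64.0 - 32.49 - 9.0) / 34.2
cos(theta2) = 0.658187
theta2 = 48.8382 degrees


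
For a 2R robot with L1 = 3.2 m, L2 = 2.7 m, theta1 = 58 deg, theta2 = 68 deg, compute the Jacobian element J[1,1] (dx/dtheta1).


J[1,1] = -L1*sin(t1) - L2*sin(t1+t2)
= -3.2*sin(58) - 2.7*sin(126)
= -4.8981


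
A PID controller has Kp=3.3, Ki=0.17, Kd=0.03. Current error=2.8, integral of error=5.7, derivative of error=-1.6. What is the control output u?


u = Kp*e + Ki*int(e) + Kd*de/dt
= 3.3*2.8 + 0.17*5.7 + 0.03*(-1.6)
= 9.24 + 0.969 + -0.048
= 10.161


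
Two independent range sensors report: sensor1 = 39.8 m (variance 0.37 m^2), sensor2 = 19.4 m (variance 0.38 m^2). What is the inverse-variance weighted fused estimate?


w1 = (1/var1) / (1/var1 + 1/var2)
   = 2.7027 / (2.7027 + 2.6316) = 0.5067
w2 = 1 - w1 = 0.4933
fused = w1*s1 + w2*s2 = 20.1653 + 9.5707
= 29.736 m


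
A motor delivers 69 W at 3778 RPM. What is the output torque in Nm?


omega = 3778 * 2*pi/60 = 395.6312 rad/s
tau = P / omega = 69 / 395.6312
= 0.1744 Nm


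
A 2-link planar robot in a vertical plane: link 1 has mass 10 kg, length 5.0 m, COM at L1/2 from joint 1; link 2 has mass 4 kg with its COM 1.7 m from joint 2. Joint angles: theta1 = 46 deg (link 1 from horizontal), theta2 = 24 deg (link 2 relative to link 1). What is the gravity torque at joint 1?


Horizontal distance from joint 1 to link-1 COM:
  x_c1 = (L1/2)*cos(t1) = 2.5 * 0.6947 = 1.7366 m
Horizontal distance from joint 1 to link-2 COM:
  x_c2 = L1*cos(t1) + Lc2*cos(t1+t2)
       = 5.0*0.6947 + 1.7*0.342 = 4.0547 m
tau1 = m1*g*x_c1 + m2*g*x_c2
     = 10*9.81*1.7366 + 4*9.81*4.0547
     = 170.365 + 159.1075
     = 329.4724 Nm


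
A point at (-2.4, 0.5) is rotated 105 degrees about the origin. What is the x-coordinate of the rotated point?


x' = x*cos(theta) - y*sin(theta)
cos(105 deg) = -0.2588, sin(105 deg) = 0.9659
x' = -2.4 * -0.2588 - 0.5 * 0.9659
= 0.6212 - 0.483
= 0.1382


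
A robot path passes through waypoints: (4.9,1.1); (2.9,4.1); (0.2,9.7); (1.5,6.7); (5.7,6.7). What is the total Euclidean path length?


Segment lengths:
  seg1 = sqrt((-2.0)^2 + (3.0)^2) = 3.6056
  seg2 = sqrt((-2.7)^2 + (5.6)^2) = 6.2169
  seg3 = sqrt((1.3)^2 + (-3.0)^2) = 3.2696
  seg4 = sqrt((4.2)^2 + (0.0)^2) = 4.2
Total = 17.292


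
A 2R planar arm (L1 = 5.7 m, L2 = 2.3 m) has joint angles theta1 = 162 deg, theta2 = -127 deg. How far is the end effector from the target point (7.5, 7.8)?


End effector via forward kinematics:
x = L1*cos(t1) + L2*cos(t1+t2) = -3.537
y = L1*sin(t1) + L2*sin(t1+t2) = 3.0806
Distance to target:
d = sqrt((7.5 - -3.537)^2 + (7.8 - 3.0806)^2)
= sqrt(121.8148 + 22.2725)
= 12.0036 m


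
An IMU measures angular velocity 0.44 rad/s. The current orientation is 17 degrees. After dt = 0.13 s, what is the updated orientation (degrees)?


delta_theta = w * dt = 0.44 * 0.13 = 0.0572 rad
= 3.2773 deg
theta_new = 17 + 3.2773 = 20.2773 deg


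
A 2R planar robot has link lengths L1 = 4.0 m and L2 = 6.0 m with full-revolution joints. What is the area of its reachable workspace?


r_max = L1 + L2 = 10.0 m
r_min = |L1 - L2| = 2.0 m
Area = pi*(r_max^2 - r_min^2)
= pi*(100.0 - 4.0)
= pi * 96.0
= 301.5929 m^2


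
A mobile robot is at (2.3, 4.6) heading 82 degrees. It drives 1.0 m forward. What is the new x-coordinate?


x_new = x0 + d*cos(theta)
= 2.3 + 1.0*cos(82)
= 2.3 + 0.1392
= 2.4392


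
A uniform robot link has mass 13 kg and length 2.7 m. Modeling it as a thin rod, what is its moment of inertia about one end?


I = (1/3) * m * L^2
= (1/3) * 13 * 2.7^2
= 0.333333 * 13 * 7.29
= 31.59 kg*m^2


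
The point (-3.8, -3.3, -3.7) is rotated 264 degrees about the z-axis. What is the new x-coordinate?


Rotation about z-axis: x' = x*cos(theta) - y*sin(theta)
= -3.8 * -0.1045 - -3.3 * -0.9945
= -2.8847


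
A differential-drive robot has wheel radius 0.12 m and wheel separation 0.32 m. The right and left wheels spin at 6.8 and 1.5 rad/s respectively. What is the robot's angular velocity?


vR = r*wR = 0.12*6.8 = 0.816 m/s
vL = r*wL = 0.12*1.5 = 0.18 m/s
v = (vR+vL)/2 = 0.498 m/s
omega = (vR-vL)/L = 1.9875 rad/s
angular velocity = 1.9875 rad/s


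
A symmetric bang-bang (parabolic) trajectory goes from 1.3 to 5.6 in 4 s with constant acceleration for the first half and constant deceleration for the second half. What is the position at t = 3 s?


Symmetric rest-to-rest: each phase covers (pf-p0)/2 in time T/2. 0.5*a*(T/2)^2 = (pf-p0)/2 => a = 4*(pf-p0)/T^2
a = 4*(5.6-1.3)/4^2 = 1.075
t = 3 is in the deceleration phase (t > T/2).
p = pf - 0.5*a*(T-t)^2 = 5.6 - 0.5*1.075*1^2
= 5.0625


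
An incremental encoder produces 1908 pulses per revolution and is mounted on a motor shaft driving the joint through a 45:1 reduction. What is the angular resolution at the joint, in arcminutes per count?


counts per rev = 1908
effective counts at joint = 1908 * 45 = 85860
resolution = 360*60 / 85860
= 0.2516 arcmin/count


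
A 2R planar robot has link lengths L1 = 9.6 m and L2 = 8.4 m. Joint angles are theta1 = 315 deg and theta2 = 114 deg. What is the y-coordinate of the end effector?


Convert angles to radians: theta1 = 5.4978, theta2 = 1.9897
y = L1*sin(theta1) + L2*sin(theta1+theta2)
y = -6.7882 + 7.8421
y = 1.0539


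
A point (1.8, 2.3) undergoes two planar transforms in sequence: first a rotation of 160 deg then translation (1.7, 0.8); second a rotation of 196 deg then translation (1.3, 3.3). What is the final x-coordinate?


After transform 1:
x1 = cos(160)*1.8 - sin(160)*2.3 + 1.7 = -0.7781
y1 = sin(160)*1.8 + cos(160)*2.3 + 0.8 = -0.7457
After transform 2:
x2 = cos(196)*-0.7781 - sin(196)*-0.7457 + 1.3
= 1.8424


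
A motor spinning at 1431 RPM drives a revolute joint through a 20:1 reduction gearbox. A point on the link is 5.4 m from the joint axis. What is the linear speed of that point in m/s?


omega_motor = 1431 * 2*pi/60 = 149.854 rad/s
omega_joint = omega_motor / 20 = 7.4927 rad/s
v = omega_joint * r = 7.4927 * 5.4
= 40.4606 m/s


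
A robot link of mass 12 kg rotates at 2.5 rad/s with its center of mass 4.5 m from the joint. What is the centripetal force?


F = m * omega^2 * r
= 12 * 2.5^2 * 4.5
= 12 * 6.25 * 4.5
= 337.5 N


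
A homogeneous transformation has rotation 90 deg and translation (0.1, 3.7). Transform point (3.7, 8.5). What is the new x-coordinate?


x' = cos(theta)*px - sin(theta)*py + tx
= 0.0*3.7 - 1.0*8.5 + 0.1
= -8.4


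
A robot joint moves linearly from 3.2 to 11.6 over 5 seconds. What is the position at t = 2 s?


s = t/T = 2/5 = 0.4
p(t) = p0 + (pf-p0)*s
= 3.2 + (11.6 - 3.2) * 0.4
= 6.56


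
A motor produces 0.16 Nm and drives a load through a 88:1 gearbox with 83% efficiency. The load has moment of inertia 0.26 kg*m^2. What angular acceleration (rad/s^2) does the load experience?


tau_out = tau_motor * N * eta
= 0.16 * 88 * 0.83 = 11.6864 Nm
alpha = tau_out / I = 11.6864 / 0.26
= 44.9477 rad/s^2


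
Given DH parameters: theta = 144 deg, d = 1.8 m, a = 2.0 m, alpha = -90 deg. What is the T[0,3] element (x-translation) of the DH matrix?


T[0,3] = a * cos(theta)
= 2.0 * cos(144 deg)
= 2.0 * -0.809
= -1.618


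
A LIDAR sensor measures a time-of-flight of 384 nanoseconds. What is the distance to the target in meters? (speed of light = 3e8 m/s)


tof = 384 ns = 3.84e-07 s
dist = c * tof / 2
= 3e8 * 3.84e-07 / 2
= 57.6 m


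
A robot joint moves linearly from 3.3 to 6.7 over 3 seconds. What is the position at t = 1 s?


s = t/T = 1/3 = 0.3333
p(t) = p0 + (pf-p0)*s
= 3.3 + (6.7 - 3.3) * 0.3333
= 4.4333


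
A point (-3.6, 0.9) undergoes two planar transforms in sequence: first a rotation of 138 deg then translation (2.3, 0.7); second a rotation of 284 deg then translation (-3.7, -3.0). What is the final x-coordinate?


After transform 1:
x1 = cos(138)*-3.6 - sin(138)*0.9 + 2.3 = 4.3731
y1 = sin(138)*-3.6 + cos(138)*0.9 + 0.7 = -2.3777
After transform 2:
x2 = cos(284)*4.3731 - sin(284)*-2.3777 + -3.7
= -4.9491


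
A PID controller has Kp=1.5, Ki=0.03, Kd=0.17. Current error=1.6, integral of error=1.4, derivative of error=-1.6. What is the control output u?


u = Kp*e + Ki*int(e) + Kd*de/dt
= 1.5*1.6 + 0.03*1.4 + 0.17*(-1.6)
= 2.4 + 0.042 + -0.272
= 2.17


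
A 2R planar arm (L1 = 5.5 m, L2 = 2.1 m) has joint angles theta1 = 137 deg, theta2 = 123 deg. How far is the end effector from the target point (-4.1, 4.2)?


End effector via forward kinematics:
x = L1*cos(t1) + L2*cos(t1+t2) = -4.3871
y = L1*sin(t1) + L2*sin(t1+t2) = 1.6829
Distance to target:
d = sqrt((-4.1 - -4.3871)^2 + (4.2 - 1.6829)^2)
= sqrt(0.0824 + 6.3358)
= 2.5334 m


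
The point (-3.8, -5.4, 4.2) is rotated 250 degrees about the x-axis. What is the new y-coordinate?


Rotation about x-axis: y' = y*cos(theta) - z*sin(theta)
= -5.4 * -0.342 - 4.2 * -0.9397
= 5.7936


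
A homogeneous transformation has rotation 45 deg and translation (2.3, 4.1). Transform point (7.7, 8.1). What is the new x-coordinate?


x' = cos(theta)*px - sin(theta)*py + tx
= 0.7071*7.7 - 0.7071*8.1 + 2.3
= 2.0172


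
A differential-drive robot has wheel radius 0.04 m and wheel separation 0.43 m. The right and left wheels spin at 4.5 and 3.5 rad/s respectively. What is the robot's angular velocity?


vR = r*wR = 0.04*4.5 = 0.18 m/s
vL = r*wL = 0.04*3.5 = 0.14 m/s
v = (vR+vL)/2 = 0.16 m/s
omega = (vR-vL)/L = 0.093 rad/s
angular velocity = 0.093 rad/s


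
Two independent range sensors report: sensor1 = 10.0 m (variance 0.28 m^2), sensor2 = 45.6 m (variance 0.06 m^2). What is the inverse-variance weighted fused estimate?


w1 = (1/var1) / (1/var1 + 1/var2)
   = 3.5714 / (3.5714 + 16.6667) = 0.1765
w2 = 1 - w1 = 0.8235
fused = w1*s1 + w2*s2 = 1.7647 + 37.5529
= 39.3176 m


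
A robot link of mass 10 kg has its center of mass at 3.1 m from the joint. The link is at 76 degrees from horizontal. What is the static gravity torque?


tau = m*g*L*cos(angle)
= 10 * 9.81 * 3.1 * cos(76 deg)
= 10 * 9.81 * 3.1 * 0.2419
= 73.5709 Nm


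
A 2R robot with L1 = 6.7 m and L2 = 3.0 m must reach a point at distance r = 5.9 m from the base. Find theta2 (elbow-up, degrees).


cos(theta2) = (r^2 - L1^2 - L2^2) / (2*L1*L2)
cos(theta2) = (34.81 - 44.89 - 9.0) / 40.2
cos(theta2) = -0.474627
theta2 = 118.3351 degrees


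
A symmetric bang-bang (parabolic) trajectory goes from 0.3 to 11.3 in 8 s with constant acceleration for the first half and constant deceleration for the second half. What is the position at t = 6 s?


Symmetric rest-to-rest: each phase covers (pf-p0)/2 in time T/2. 0.5*a*(T/2)^2 = (pf-p0)/2 => a = 4*(pf-p0)/T^2
a = 4*(11.3-0.3)/8^2 = 0.6875
t = 6 is in the deceleration phase (t > T/2).
p = pf - 0.5*a*(T-t)^2 = 11.3 - 0.5*0.6875*2^2
= 9.925


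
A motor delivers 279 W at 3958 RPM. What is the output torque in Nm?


omega = 3958 * 2*pi/60 = 414.4808 rad/s
tau = P / omega = 279 / 414.4808
= 0.6731 Nm


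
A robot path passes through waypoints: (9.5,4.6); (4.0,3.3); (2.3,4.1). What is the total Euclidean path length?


Segment lengths:
  seg1 = sqrt((-5.5)^2 + (-1.3)^2) = 5.6515
  seg2 = sqrt((-1.7)^2 + (0.8)^2) = 1.8788
Total = 7.5304


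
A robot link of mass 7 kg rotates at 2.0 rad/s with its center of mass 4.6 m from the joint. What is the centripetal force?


F = m * omega^2 * r
= 7 * 2.0^2 * 4.6
= 7 * 4.0 * 4.6
= 128.8 N


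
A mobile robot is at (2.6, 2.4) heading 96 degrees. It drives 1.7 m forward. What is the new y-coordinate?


y_new = y0 + d*sin(theta)
= 2.4 + 1.7*sin(96)
= 2.4 + 1.6907
= 4.0907


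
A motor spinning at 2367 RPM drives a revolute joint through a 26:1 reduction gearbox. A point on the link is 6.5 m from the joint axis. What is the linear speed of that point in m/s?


omega_motor = 2367 * 2*pi/60 = 247.8717 rad/s
omega_joint = omega_motor / 26 = 9.5335 rad/s
v = omega_joint * r = 9.5335 * 6.5
= 61.9679 m/s


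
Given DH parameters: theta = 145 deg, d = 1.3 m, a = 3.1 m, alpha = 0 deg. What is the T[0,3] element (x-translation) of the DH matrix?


T[0,3] = a * cos(theta)
= 3.1 * cos(145 deg)
= 3.1 * -0.8192
= -2.5394


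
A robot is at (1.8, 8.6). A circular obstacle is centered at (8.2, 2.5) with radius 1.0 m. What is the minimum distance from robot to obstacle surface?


center_dist = sqrt((1.8-8.2)^2 + (8.6-2.5)^2)
= sqrt(40.96 + 37.21)
= 8.8414
min_dist = center_dist - radius = 8.8414 - 1.0 = 7.8414 m


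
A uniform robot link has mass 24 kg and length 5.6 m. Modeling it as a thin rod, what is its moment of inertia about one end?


I = (1/3) * m * L^2
= (1/3) * 24 * 5.6^2
= 0.333333 * 24 * 31.36
= 250.88 kg*m^2


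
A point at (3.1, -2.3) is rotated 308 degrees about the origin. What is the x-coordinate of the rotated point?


x' = x*cos(theta) - y*sin(theta)
cos(308 deg) = 0.6157, sin(308 deg) = -0.788
x' = 3.1 * 0.6157 - -2.3 * -0.788
= 1.9086 - 1.8124
= 0.0961


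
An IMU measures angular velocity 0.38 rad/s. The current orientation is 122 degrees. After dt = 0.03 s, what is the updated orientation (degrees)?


delta_theta = w * dt = 0.38 * 0.03 = 0.0114 rad
= 0.6532 deg
theta_new = 122 + 0.6532 = 122.6532 deg


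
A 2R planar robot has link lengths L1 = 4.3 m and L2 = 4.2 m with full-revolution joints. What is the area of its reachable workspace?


r_max = L1 + L2 = 8.5 m
r_min = |L1 - L2| = 0.1 m
Area = pi*(r_max^2 - r_min^2)
= pi*(72.25 - 0.01)
= pi * 72.24
= 226.9487 m^2


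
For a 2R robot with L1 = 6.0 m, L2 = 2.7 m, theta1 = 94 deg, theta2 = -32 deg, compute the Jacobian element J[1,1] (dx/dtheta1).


J[1,1] = -L1*sin(t1) - L2*sin(t1+t2)
= -6.0*sin(94) - 2.7*sin(62)
= -8.3693


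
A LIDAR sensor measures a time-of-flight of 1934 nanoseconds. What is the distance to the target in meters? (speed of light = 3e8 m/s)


tof = 1934 ns = 1.934e-06 s
dist = c * tof / 2
= 3e8 * 1.934e-06 / 2
= 290.1 m


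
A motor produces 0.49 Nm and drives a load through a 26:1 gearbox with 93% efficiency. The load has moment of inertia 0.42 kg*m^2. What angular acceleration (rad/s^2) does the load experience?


tau_out = tau_motor * N * eta
= 0.49 * 26 * 0.93 = 11.8482 Nm
alpha = tau_out / I = 11.8482 / 0.42
= 28.21 rad/s^2


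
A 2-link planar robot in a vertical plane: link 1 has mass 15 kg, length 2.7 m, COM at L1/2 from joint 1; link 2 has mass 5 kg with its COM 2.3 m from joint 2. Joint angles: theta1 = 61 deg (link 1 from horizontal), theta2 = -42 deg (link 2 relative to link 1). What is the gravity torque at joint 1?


Horizontal distance from joint 1 to link-1 COM:
  x_c1 = (L1/2)*cos(t1) = 1.35 * 0.4848 = 0.6545 m
Horizontal distance from joint 1 to link-2 COM:
  x_c2 = L1*cos(t1) + Lc2*cos(t1+t2)
       = 2.7*0.4848 + 2.3*0.9455 = 3.4837 m
tau1 = m1*g*x_c1 + m2*g*x_c2
     = 15*9.81*0.6545 + 5*9.81*3.4837
     = 96.3086 + 170.8744
     = 267.1831 Nm


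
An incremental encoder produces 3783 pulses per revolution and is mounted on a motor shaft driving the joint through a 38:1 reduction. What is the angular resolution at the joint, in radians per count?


counts per rev = 3783
effective counts at joint = 3783 * 38 = 143754
resolution = 2*pi / 143754
= 4.3708e-05 rad/count


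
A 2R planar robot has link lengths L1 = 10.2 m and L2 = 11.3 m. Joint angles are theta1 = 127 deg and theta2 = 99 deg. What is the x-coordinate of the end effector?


Convert angles to radians: theta1 = 2.2166, theta2 = 1.7279
x = L1*cos(theta1) + L2*cos(theta1+theta2)
x = -6.1385 + -7.8496
x = -13.9882


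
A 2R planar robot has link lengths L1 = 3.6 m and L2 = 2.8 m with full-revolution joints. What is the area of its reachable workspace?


r_max = L1 + L2 = 6.4 m
r_min = |L1 - L2| = 0.8 m
Area = pi*(r_max^2 - r_min^2)
= pi*(40.96 - 0.64)
= pi * 40.32
= 126.669 m^2
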